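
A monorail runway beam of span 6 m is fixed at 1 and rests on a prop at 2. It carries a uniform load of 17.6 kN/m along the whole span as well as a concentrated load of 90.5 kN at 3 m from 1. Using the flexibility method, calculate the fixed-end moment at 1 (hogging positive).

M_1 = 181 kN·m

Release the roller at 2. Primary structure: cantilever fixed at 1.
Primary-structure tip deflection at 2 by superposition:
  UDL 17.6: wL⁴/(8EI) = 2851/EI
  point load 90.5 at a = 3: Pa²(3L − a)/(6EI) = 2036/EI
  δ_0 = 4887/EI
Tip deflection under a unit load at 2: L³/(3EI) = 72/EI.
Compatibility at 2: δ_0 − R_2·δ_{22} = 0, so R_2 = 4887/72 = 67.88 kN.
Moment equilibrium about 1: M_1 = Σ(load moments about 1) − R_2·L = 588.3 − 67.88×6 = 181 kN·m.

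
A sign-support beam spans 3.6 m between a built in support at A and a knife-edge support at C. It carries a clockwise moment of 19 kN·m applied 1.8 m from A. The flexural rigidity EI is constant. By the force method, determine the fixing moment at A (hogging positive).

Remove the prop at C; the released (primary) structure is a cantilever built in at A.
Free-end deflection of the primary structure under the applied loading (downward +):
  clockwise couple 19 at a = 1.8: M₀a(2L − a)/(2EI) = 92.34/EI
Tip deflection under a unit load at C: L³/(3EI) = 15.55/EI.
The prop prevents deflection at C: R_C = δ_0/δ_{CC} = 92.34/15.55 = 5.938 kN.
Moment equilibrium about A: M_A = Σ(load moments about A) − R_C·L = 19 − 5.938×3.6 = -2.375 kN·m.

M_A = -2.375 kN·m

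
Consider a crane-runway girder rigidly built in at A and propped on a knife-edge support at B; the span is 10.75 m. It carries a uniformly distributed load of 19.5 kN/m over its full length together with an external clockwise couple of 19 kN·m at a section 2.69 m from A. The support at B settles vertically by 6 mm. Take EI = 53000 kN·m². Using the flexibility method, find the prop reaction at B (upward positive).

Choose R_B as the redundant. The primary structure is the cantilever fixed at A.
Downward deflection at the released point B due to the loads:
  UDL 19.5: wL⁴/(8EI) = 32552/EI
  clockwise couple 19 at a = 2.69: M₀a(2L − a)/(2EI) = 480.7/EI
  δ_0 = 33033/EI
Flexibility coefficient — unit upward force at B: δ_{BB} = L³/(3EI) = 414.1/EI.
With EI = 53000 kN·m²: δ_0 = 0.62326 m and δ_{BB} = 0.007813 m/kN.
Compatibility — the beam at B must follow the support down by 0.006 m: δ_0 − R_B·δ_{BB} = 0.006, so R_B = (0.62326 − 0.006)/0.007813 = 79 kN.

R_B = 79 kN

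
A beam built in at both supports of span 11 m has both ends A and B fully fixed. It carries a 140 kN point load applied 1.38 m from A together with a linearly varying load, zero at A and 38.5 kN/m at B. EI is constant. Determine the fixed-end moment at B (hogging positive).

Release both end moments; the primary structure is a simply-supported span AB with redundants M_A and M_B.
On the primary (simply-supported) span, the end slopes from the loading are:
  at A: point load 140 at a = 1.38: Pab(L + b)/(6LEI) = 580.7/EI
  at B: point load 140 at a = 1.38: Pab(L + a)/(6LEI) = 348.6/EI
  at A: triangular load, peak 38.5: 7w₀L³/(360EI) = 996.4/EI
  at B: triangular load, peak 38.5: w₀L³/(45EI) = 1139/EI
  θ_A0 = 1577/EI,  θ_B0 = 1487/EI
Flexibility coefficients: a unit moment at one end gives L/(3EI) there and L/(6EI) at the far end, so f₁₁ = f₂₂ = 3.667/EI and f₁₂ = f₂₁ = 1.833/EI.
Compatibility — zero rotation at each built-in end:
  3.667 M_A + 1.833 M_B = 1577
  1.833 M_A + 3.667 M_B = 1487
Solving the pair gives M_A = 303 kN·m and M_B = 254.1 kN·m (hogging).

M_B = 254.1 kN·m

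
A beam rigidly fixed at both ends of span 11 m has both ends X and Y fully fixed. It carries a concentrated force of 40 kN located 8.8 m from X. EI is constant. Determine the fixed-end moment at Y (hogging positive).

M_Y = 56.32 kN·m

Take the two fixed-end moments M_X, M_Y as redundants; the released structure is the simple span XY.
End rotations of the released simple span under the applied load (×1/EI):
  at X: point load 40 at a = 8.8: Pab(L + b)/(6LEI) = 154.9/EI
  at Y: point load 40 at a = 8.8: Pab(L + a)/(6LEI) = 232.3/EI
  θ_X0 = 154.9/EI,  θ_Y0 = 232.3/EI
Flexibility coefficients: a unit moment at one end gives L/(3EI) there and L/(6EI) at the far end, so f₁₁ = f₂₂ = 3.667/EI and f₁₂ = f₂₁ = 1.833/EI.
Compatibility — zero rotation at each built-in end:
  3.667 M_X + 1.833 M_Y = 154.9
  1.833 M_X + 3.667 M_Y = 232.3
Solving the pair gives M_X = 14.08 kN·m and M_Y = 56.32 kN·m (hogging).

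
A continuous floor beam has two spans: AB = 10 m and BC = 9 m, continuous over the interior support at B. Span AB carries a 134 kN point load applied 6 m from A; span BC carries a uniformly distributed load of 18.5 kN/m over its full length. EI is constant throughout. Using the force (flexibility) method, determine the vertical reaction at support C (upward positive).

R_C = 58.35 kN

Take M_B as the redundant. Released structure: two simple spans AB and BC with a hinge at B.
Discontinuity in slope at B on the released structure — sum the simple-span end rotations:
  span AB: point load 134 at a = 6: Pab(L + a)/(6LEI) = 857.6/EI
  span BC: UDL 18.5: wL³/(24EI) = 561.9/EI
  relative rotation θ_0 = (857.6 + 561.9)/EI = 1420/EI
A unit hogging moment at B produces rotation L₁/(3EI) + L₂/(3EI) = 6.333/EI.
Slope continuity at B: θ_0 = M_B·6.333/EI, so M_B = 1420/6.333 = 224.1 kN·m (hogging).
Span BC, ΣM about C: R_B^{BC}·9 = 749.2 + 224.1, so R_B^{BC} = 108.2 kN and R_C = 166.5 − 108.2 = 58.35 kN.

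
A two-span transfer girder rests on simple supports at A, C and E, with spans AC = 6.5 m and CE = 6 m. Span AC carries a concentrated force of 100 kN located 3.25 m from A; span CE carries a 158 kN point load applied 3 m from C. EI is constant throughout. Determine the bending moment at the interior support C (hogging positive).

Release continuity at C by inserting a hinge; the redundant is the internal moment M_C. The primary structure is two simply-supported spans AC and CE.
Rotations at C on the released spans (each span's end-slope, ×1/EI):
  span AC: point load 100 at a = 3.25: Pab(L + a)/(6LEI) = 264.1/EI
  span CE: point load 158 at a = 3: Pab(L + b)/(6LEI) = 355.5/EI
  relative rotation θ_0 = (264.1 + 355.5)/EI = 619.6/EI
A unit hogging moment at C produces rotation L₁/(3EI) + L₂/(3EI) = 4.167/EI.
Slope continuity at C: θ_0 = M_C·4.167/EI, so M_C = 619.6/4.167 = 148.7 kN·m (hogging).

M_C = 148.7 kN·m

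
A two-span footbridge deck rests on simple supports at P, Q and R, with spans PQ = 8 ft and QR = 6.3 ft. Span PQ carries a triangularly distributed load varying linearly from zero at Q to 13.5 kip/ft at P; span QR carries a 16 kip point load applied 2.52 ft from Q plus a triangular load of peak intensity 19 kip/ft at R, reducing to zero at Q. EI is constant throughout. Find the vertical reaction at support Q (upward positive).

R_Q = 63.47 kip

Insert a hinge at Q; M_Q is the redundant, and each span becomes simply supported.
End slopes at the hinge Q, treating each span as simply supported:
  span PQ: triangular load, peak 13.5: 7w₀L³/(360EI) = 134.4/EI
  span QR: point load 16 at a = 2.52: Pab(L + b)/(6LEI) = 40.64/EI
  span QR: triangular load, peak 19: 7w₀L³/(360EI) = 92.38/EI
  relative rotation θ_0 = (134.4 + 133)/EI = 267.4/EI
A unit hogging moment at Q produces rotation L₁/(3EI) + L₂/(3EI) = 4.767/EI.
Slope continuity at Q: θ_0 = M_Q·4.767/EI, so M_Q = 267.4/4.767 = 56.1 kip·ft (hogging).
Span PQ, ΣM about P with M_Q applied at Q: R_Q^{PQ}·8 = 144 + 56.1, so R_Q^{PQ} = 25.01 kip and R_P = 54 − 25.01 = 28.99 kip.
Span QR, ΣM about R: R_Q^{QR}·6.3 = 186.2 + 56.1, so R_Q^{QR} = 38.46 kip and R_R = 75.85 − 38.46 = 37.39 kip.
R_Q = 25.01 + 38.46 = 63.47 kip.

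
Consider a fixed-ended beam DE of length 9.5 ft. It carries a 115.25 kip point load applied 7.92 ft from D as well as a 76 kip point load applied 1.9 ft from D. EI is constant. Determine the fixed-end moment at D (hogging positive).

M_D = 117.7 kip·ft

Take the two fixed-end moments M_D, M_E as redundants; the released structure is the simple span DE.
On the primary (simply-supported) span, the end slopes from the loading are:
  at D: point load 115.25 at a = 7.92: Pab(L + b)/(6LEI) = 280.3/EI
  at E: point load 115.25 at a = 7.92: Pab(L + a)/(6LEI) = 440.8/EI
  at D: point load 76 at a = 1.9: Pab(L + b)/(6LEI) = 329.2/EI
  at E: point load 76 at a = 1.9: Pab(L + a)/(6LEI) = 219.5/EI
  θ_D0 = 609.6/EI,  θ_E0 = 660.2/EI
Flexibility coefficients: a unit moment at one end gives L/(3EI) there and L/(6EI) at the far end, so f₁₁ = f₂₂ = 3.167/EI and f₁₂ = f₂₁ = 1.583/EI.
Compatibility — zero rotation at each built-in end:
  3.167 M_D + 1.583 M_E = 609.6
  1.583 M_D + 3.167 M_E = 660.2
Solving the pair gives M_D = 117.7 kip·ft and M_E = 149.7 kip·ft (hogging).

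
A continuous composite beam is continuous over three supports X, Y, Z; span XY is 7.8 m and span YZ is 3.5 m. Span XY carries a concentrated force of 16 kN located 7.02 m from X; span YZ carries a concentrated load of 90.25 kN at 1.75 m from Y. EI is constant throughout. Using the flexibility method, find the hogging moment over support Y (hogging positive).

M_Y = 25.71 kN·m

Insert a hinge at Y; M_Y is the redundant, and each span becomes simply supported.
Discontinuity in slope at Y on the released structure — sum the simple-span end rotations:
  span XY: point load 16 at a = 7.02: Pab(L + a)/(6LEI) = 27.74/EI
  span YZ: point load 90.25 at a = 1.75: Pab(L + b)/(6LEI) = 69.1/EI
  relative rotation θ_0 = (27.74 + 69.1)/EI = 96.84/EI
A unit hogging moment at Y produces rotation L₁/(3EI) + L₂/(3EI) = 3.767/EI.
Compatibility: M_Y·(L₁+L₂)/(3EI) = θ_0, giving M_Y = 25.71 kN·m (hogging).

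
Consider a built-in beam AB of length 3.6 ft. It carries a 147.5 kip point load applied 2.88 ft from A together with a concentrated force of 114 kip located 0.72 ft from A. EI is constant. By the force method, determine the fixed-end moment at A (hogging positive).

Take the two fixed-end moments M_A, M_B as redundants; the released structure is the simple span AB.
End rotations of the released simple span under the applied load (×1/EI):
  at A: point load 147.5 at a = 2.88: Pab(L + b)/(6LEI) = 61.17/EI
  at B: point load 147.5 at a = 2.88: Pab(L + a)/(6LEI) = 91.76/EI
  at A: point load 114 at a = 0.72: Pab(L + b)/(6LEI) = 70.92/EI
  at B: point load 114 at a = 0.72: Pab(L + a)/(6LEI) = 47.28/EI
  θ_A0 = 132.1/EI,  θ_B0 = 139/EI
Flexibility coefficients: a unit moment at one end gives L/(3EI) there and L/(6EI) at the far end, so f₁₁ = f₂₂ = 1.2/EI and f₁₂ = f₂₁ = 0.6/EI.
Compatibility — zero rotation at each built-in end:
  1.2 M_A + 0.6 M_B = 132.1
  0.6 M_A + 1.2 M_B = 139
Solving the pair gives M_A = 69.52 kip·ft and M_B = 81.1 kip·ft (hogging).

M_A = 69.52 kip·ft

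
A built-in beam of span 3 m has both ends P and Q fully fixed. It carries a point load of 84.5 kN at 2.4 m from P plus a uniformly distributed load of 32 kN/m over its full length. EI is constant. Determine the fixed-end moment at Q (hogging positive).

Release both end moments; the primary structure is a simply-supported span PQ with redundants M_P and M_Q.
End rotations of the released simple span under the applied load (×1/EI):
  at P: point load 84.5 at a = 2.4: Pab(L + b)/(6LEI) = 24.34/EI
  at Q: point load 84.5 at a = 2.4: Pab(L + a)/(6LEI) = 36.5/EI
  at P: UDL 32: wL³/(24EI) = 36/EI
  at Q: UDL 32: wL³/(24EI) = 36/EI
  θ_P0 = 60.34/EI,  θ_Q0 = 72.5/EI
Flexibility coefficients: a unit moment at one end gives L/(3EI) there and L/(6EI) at the far end, so f₁₁ = f₂₂ = 1/EI and f₁₂ = f₂₁ = 0.5/EI.
Compatibility — zero rotation at each built-in end:
  1 M_P + 0.5 M_Q = 60.34
  0.5 M_P + 1 M_Q = 72.5
Solving the pair gives M_P = 32.11 kN·m and M_Q = 56.45 kN·m (hogging).

M_Q = 56.45 kN·m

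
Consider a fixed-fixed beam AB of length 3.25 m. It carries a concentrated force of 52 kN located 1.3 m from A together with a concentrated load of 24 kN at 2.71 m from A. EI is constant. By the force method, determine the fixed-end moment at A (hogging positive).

M_A = 26.13 kN·m

Take the two fixed-end moments M_A, M_B as redundants; the released structure is the simple span AB.
On the primary (simply-supported) span, the end slopes from the loading are:
  at A: point load 52 at a = 1.3: Pab(L + b)/(6LEI) = 35.15/EI
  at B: point load 52 at a = 1.3: Pab(L + a)/(6LEI) = 30.76/EI
  at A: point load 24 at a = 2.71: Pab(L + b)/(6LEI) = 6.826/EI
  at B: point load 24 at a = 2.71: Pab(L + a)/(6LEI) = 10.73/EI
  θ_A0 = 41.98/EI,  θ_B0 = 41.49/EI
Flexibility coefficients: a unit moment at one end gives L/(3EI) there and L/(6EI) at the far end, so f₁₁ = f₂₂ = 1.083/EI and f₁₂ = f₂₁ = 0.5417/EI.
Compatibility — zero rotation at each built-in end:
  1.083 M_A + 0.5417 M_B = 41.98
  0.5417 M_A + 1.083 M_B = 41.49
Solving the pair gives M_A = 26.13 kN·m and M_B = 25.24 kN·m (hogging).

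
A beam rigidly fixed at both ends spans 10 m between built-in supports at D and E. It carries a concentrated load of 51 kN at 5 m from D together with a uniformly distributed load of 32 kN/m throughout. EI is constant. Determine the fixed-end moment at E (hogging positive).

Take the two fixed-end moments M_D, M_E as redundants; the released structure is the simple span DE.
On the primary (simply-supported) span, the end slopes from the loading are:
  at D: point load 51 at a = 5: Pab(L + b)/(6LEI) = 318.8/EI
  at E: point load 51 at a = 5: Pab(L + a)/(6LEI) = 318.8/EI
  at D: UDL 32: wL³/(24EI) = 1333/EI
  at E: UDL 32: wL³/(24EI) = 1333/EI
  θ_D0 = 1652/EI,  θ_E0 = 1652/EI
Flexibility coefficients: a unit moment at one end gives L/(3EI) there and L/(6EI) at the far end, so f₁₁ = f₂₂ = 3.333/EI and f₁₂ = f₂₁ = 1.667/EI.
Compatibility — zero rotation at each built-in end:
  3.333 M_D + 1.667 M_E = 1652
  1.667 M_D + 3.333 M_E = 1652
Solving the pair gives M_D = 330.4 kN·m and M_E = 330.4 kN·m (hogging).

M_E = 330.4 kN·m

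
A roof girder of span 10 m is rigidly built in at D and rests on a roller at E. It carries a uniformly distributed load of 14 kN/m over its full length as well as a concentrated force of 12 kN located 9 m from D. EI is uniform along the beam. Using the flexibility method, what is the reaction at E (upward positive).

R_E = 62.71 kN

Take the reaction at E as the redundant and release it; the primary structure is a cantilever fixed at D.
Downward deflection at the released point E due to the loads:
  UDL 14: wL⁴/(8EI) = 17500/EI
  point load 12 at a = 9: Pa²(3L − a)/(6EI) = 3402/EI
  δ_0 = 20902/EI
Tip deflection under a unit load at E: L³/(3EI) = 333.3/EI.
The prop prevents deflection at E: R_E = δ_0/δ_{EE} = 20902/333.3 = 62.71 kN.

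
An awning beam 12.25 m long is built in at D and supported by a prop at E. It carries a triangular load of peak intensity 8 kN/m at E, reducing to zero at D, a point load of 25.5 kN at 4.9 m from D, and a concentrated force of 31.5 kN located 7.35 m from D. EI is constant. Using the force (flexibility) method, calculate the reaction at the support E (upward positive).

R_E = 45.86 kN

Choose R_E as the redundant. The primary structure is the cantilever fixed at D.
Primary-structure tip deflection at E by superposition:
  triangular load, peak 8 at the free end: 11w₀L⁴/(120EI) = 16514/EI
  point load 25.5 at a = 4.9: Pa²(3L − a)/(6EI) = 3250/EI
  point load 31.5 at a = 7.35: Pa²(3L − a)/(6EI) = 8338/EI
  δ_0 = 28102/EI
Tip deflection under a unit load at E: L³/(3EI) = 612.8/EI.
Compatibility at E: δ_0 − R_E·δ_{EE} = 0, so R_E = 28102/612.8 = 45.86 kN.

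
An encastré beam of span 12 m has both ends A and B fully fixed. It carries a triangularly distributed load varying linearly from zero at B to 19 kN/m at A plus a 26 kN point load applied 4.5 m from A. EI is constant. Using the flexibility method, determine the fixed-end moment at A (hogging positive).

Release both end moments; the primary structure is a simply-supported span AB with redundants M_A and M_B.
On the primary (simply-supported) span, the end slopes from the loading are:
  at A: triangular load, peak 19: w₀L³/(45EI) = 729.6/EI
  at B: triangular load, peak 19: 7w₀L³/(360EI) = 638.4/EI
  at A: point load 26 at a = 4.5: Pab(L + b)/(6LEI) = 237.7/EI
  at B: point load 26 at a = 4.5: Pab(L + a)/(6LEI) = 201.1/EI
  θ_A0 = 967.3/EI,  θ_B0 = 839.5/EI
Flexibility coefficients: a unit moment at one end gives L/(3EI) there and L/(6EI) at the far end, so f₁₁ = f₂₂ = 4/EI and f₁₂ = f₂₁ = 2/EI.
Compatibility — zero rotation at each built-in end:
  4 M_A + 2 M_B = 967.3
  2 M_A + 4 M_B = 839.5
Solving the pair gives M_A = 182.5 kN·m and M_B = 118.6 kN·m (hogging).

M_A = 182.5 kN·m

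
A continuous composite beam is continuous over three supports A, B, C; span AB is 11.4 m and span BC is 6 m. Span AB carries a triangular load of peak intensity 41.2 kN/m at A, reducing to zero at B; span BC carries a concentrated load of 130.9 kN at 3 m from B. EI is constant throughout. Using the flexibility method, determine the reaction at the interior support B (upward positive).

R_B = 208.7 kN

Take M_B as the redundant. Released structure: two simple spans AB and BC with a hinge at B.
Rotations at B on the released spans (each span's end-slope, ×1/EI):
  span AB: triangular load, peak 41.2: 7w₀L³/(360EI) = 1187/EI
  span BC: point load 130.9 at a = 3: Pab(L + b)/(6LEI) = 294.5/EI
  relative rotation θ_0 = (1187 + 294.5)/EI = 1481/EI
A unit hogging moment at B produces rotation L₁/(3EI) + L₂/(3EI) = 5.8/EI.
Compatibility: M_B·(L₁+L₂)/(3EI) = θ_0, giving M_B = 255.4 kN·m (hogging).
Span AB, ΣM about A with M_B applied at B: R_B^{AB}·11.4 = 892.4 + 255.4, so R_B^{AB} = 100.7 kN and R_A = 234.8 − 100.7 = 134.2 kN.
Span BC, ΣM about C: R_B^{BC}·6 = 392.7 + 255.4, so R_B^{BC} = 108 kN and R_C = 130.9 − 108 = 22.88 kN.
R_B = 100.7 + 108 = 208.7 kN.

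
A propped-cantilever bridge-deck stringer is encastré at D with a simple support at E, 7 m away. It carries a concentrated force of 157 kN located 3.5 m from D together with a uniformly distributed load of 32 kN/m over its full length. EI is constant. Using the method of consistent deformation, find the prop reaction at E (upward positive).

Remove the prop at E; the released (primary) structure is a cantilever built in at D.
Primary-structure tip deflection at E by superposition:
  point load 157 at a = 3.5: Pa²(3L − a)/(6EI) = 5609/EI
  UDL 32: wL⁴/(8EI) = 9604/EI
  δ_0 = 15213/EI
Tip deflection under a unit load at E: L³/(3EI) = 114.3/EI.
The prop prevents deflection at E: R_E = δ_0/δ_{EE} = 15213/114.3 = 133.1 kN.

R_E = 133.1 kN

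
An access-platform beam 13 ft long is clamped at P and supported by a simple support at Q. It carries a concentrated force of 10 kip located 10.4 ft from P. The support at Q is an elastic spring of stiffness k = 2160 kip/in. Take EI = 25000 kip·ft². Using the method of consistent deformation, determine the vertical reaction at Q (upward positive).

R_Q = 7.031 kip

Remove the prop at Q; the released (primary) structure is a cantilever built in at P.
Downward deflection at the released point Q due to the loads:
  point load 10 at a = 10.4: Pa²(3L − a)/(6EI) = 5156/EI
Flexibility coefficient — unit upward force at Q: δ_{QQ} = L³/(3EI) = 732.3/EI.
With EI = 25000 kip·ft²: δ_0 = 0.20623 ft and δ_{QQ} = 0.029293 ft/kip.
Compatibility — the spring shortens by R_Q/k under the reaction it provides: δ_0 − R_Q·δ_{QQ} = R_Q/k. With 1/k = 1/(2160×12) ft/kip = 0.000039 ft/kip, R_Q = δ_0 / (δ_{QQ} + 1/k) = 0.20623 / (0.029293 + 0.000039) = 7.031 kip.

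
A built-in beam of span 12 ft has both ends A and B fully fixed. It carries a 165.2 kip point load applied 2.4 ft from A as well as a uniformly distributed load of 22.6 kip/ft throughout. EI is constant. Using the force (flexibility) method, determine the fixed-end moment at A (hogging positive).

M_A = 524.9 kip·ft

Take the two fixed-end moments M_A, M_B as redundants; the released structure is the simple span AB.
On the primary (simply-supported) span, the end slopes from the loading are:
  at A: point load 165.2 at a = 2.4: Pab(L + b)/(6LEI) = 1142/EI
  at B: point load 165.2 at a = 2.4: Pab(L + a)/(6LEI) = 761.2/EI
  at A: UDL 22.6: wL³/(24EI) = 1627/EI
  at B: UDL 22.6: wL³/(24EI) = 1627/EI
  θ_A0 = 2769/EI,  θ_B0 = 2388/EI
Flexibility coefficients: a unit moment at one end gives L/(3EI) there and L/(6EI) at the far end, so f₁₁ = f₂₂ = 4/EI and f₁₂ = f₂₁ = 2/EI.
Compatibility — zero rotation at each built-in end:
  4 M_A + 2 M_B = 2769
  2 M_A + 4 M_B = 2388
Solving the pair gives M_A = 524.9 kip·ft and M_B = 334.6 kip·ft (hogging).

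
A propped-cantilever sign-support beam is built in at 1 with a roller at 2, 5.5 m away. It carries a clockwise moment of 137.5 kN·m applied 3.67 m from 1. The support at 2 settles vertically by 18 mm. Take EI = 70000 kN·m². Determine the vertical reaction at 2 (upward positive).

Choose R_2 as the redundant. The primary structure is the cantilever fixed at 1.
Deflection at 2 on the released cantilever, summing each load's contribution:
  clockwise couple 137.5 at a = 3.67: M₀a(2L − a)/(2EI) = 1849/EI
Tip deflection under a unit load at 2: L³/(3EI) = 55.46/EI.
With EI = 70000 kN·m²: δ_0 = 0.026421 m and δ_{22} = 0.000792 m/kN.
Compatibility — the beam at 2 must follow the support down by 0.018 m: δ_0 − R_2·δ_{22} = 0.018, so R_2 = (0.026421 − 0.018)/0.000792 = 10.63 kN.

R_2 = 10.63 kN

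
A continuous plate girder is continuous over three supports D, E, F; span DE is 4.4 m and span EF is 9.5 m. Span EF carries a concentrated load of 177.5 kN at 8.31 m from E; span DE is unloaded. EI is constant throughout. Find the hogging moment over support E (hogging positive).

Release continuity at E by inserting a hinge; the redundant is the internal moment M_E. The primary structure is two simply-supported spans DE and EF.
Discontinuity in slope at E on the released structure — sum the simple-span end rotations:
  span EF: point load 177.5 at a = 8.31: Pab(L + b)/(6LEI) = 329.2/EI
  relative rotation θ_0 = (0 + 329.2)/EI = 329.2/EI
A unit hogging moment at E produces rotation L₁/(3EI) + L₂/(3EI) = 4.633/EI.
Slope continuity at E: θ_0 = M_E·4.633/EI, so M_E = 329.2/4.633 = 71.05 kN·m (hogging).

M_E = 71.05 kN·m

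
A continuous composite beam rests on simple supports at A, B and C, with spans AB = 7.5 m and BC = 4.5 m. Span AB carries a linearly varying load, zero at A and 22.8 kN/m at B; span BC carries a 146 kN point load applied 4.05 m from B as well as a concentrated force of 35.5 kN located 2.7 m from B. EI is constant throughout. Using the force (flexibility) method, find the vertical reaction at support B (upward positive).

Release continuity at B by inserting a hinge; the redundant is the internal moment M_B. The primary structure is two simply-supported spans AB and BC.
Discontinuity in slope at B on the released structure — sum the simple-span end rotations:
  span AB: triangular load, peak 22.8: w₀L³/(45EI) = 213.8/EI
  span BC: point load 146 at a = 4.05: Pab(L + b)/(6LEI) = 48.78/EI
  span BC: point load 35.5 at a = 2.7: Pab(L + b)/(6LEI) = 40.26/EI
  relative rotation θ_0 = (213.8 + 89.04)/EI = 302.8/EI
A unit hogging moment at B produces rotation L₁/(3EI) + L₂/(3EI) = 4/EI.
Slope continuity at B: θ_0 = M_B·4/EI, so M_B = 302.8/4 = 75.7 kN·m (hogging).
Span AB, ΣM about A with M_B applied at B: R_B^{AB}·7.5 = 427.5 + 75.7, so R_B^{AB} = 67.09 kN and R_A = 85.5 − 67.09 = 18.41 kN.
Span BC, ΣM about C: R_B^{BC}·4.5 = 129.6 + 75.7, so R_B^{BC} = 45.62 kN and R_C = 181.5 − 45.62 = 135.9 kN.
R_B = 67.09 + 45.62 = 112.7 kN.

R_B = 112.7 kN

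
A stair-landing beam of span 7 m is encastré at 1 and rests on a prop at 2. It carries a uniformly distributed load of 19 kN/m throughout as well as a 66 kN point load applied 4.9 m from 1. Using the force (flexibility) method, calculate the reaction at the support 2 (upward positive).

R_2 = 87.07 kN

Choose R_2 as the redundant. The primary structure is the cantilever fixed at 1.
Deflection at 2 on the released cantilever, summing each load's contribution:
  UDL 19: wL⁴/(8EI) = 5702/EI
  point load 66 at a = 4.9: Pa²(3L − a)/(6EI) = 4252/EI
  δ_0 = 9955/EI
Tip deflection under a unit load at 2: L³/(3EI) = 114.3/EI.
Compatibility at 2: δ_0 − R_2·δ_{22} = 0, so R_2 = 9955/114.3 = 87.07 kN.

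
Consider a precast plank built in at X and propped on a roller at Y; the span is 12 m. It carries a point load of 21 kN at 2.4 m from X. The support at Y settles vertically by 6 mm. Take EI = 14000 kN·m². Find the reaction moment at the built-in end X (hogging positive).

Choose R_Y as the redundant. The primary structure is the cantilever fixed at X.
Primary-structure tip deflection at Y by superposition:
  point load 21 at a = 2.4: Pa²(3L − a)/(6EI) = 677.4/EI
Flexibility coefficient — unit upward force at Y: δ_{YY} = L³/(3EI) = 576/EI.
With EI = 14000 kN·m²: δ_0 = 0.048384 m and δ_{YY} = 0.041143 m/kN.
Compatibility — the beam at Y must follow the support down by 0.006 m: δ_0 − R_Y·δ_{YY} = 0.006, so R_Y = (0.048384 − 0.006)/0.041143 = 1.03 kN.
Moment equilibrium about X: M_X = Σ(load moments about X) − R_Y·L = 50.4 − 1.03×12 = 38.04 kN·m.

M_X = 38.04 kN·m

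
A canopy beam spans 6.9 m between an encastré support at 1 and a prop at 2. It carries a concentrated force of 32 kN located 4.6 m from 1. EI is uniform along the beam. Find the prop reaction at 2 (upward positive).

Take the reaction at 2 as the redundant and release it; the primary structure is a cantilever fixed at 1.
Free-end deflection of the primary structure under the applied loading (downward +):
  point load 32 at a = 4.6: Pa²(3L − a)/(6EI) = 1817/EI
Tip deflection under a unit load at 2: L³/(3EI) = 109.5/EI.
Compatibility at 2: δ_0 − R_2·δ_{22} = 0, so R_2 = 1817/109.5 = 16.59 kN.

R_2 = 16.59 kN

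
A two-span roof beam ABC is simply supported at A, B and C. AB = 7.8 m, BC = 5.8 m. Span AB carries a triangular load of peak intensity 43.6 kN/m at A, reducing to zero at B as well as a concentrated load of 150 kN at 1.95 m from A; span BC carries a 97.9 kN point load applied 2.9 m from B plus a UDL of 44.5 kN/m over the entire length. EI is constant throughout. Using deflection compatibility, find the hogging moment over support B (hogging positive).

M_B = 292.6 kN·m

Release continuity at B by inserting a hinge; the redundant is the internal moment M_B. The primary structure is two simply-supported spans AB and BC.
Rotations at B on the released spans (each span's end-slope, ×1/EI):
  span AB: triangular load, peak 43.6: 7w₀L³/(360EI) = 402.3/EI
  span AB: point load 150 at a = 1.95: Pab(L + a)/(6LEI) = 356.5/EI
  span BC: point load 97.9 at a = 2.9: Pab(L + b)/(6LEI) = 205.8/EI
  span BC: UDL 44.5: wL³/(24EI) = 361.8/EI
  relative rotation θ_0 = (758.8 + 567.6)/EI = 1326/EI
A unit hogging moment at B produces rotation L₁/(3EI) + L₂/(3EI) = 4.533/EI.
Compatibility: M_B·(L₁+L₂)/(3EI) = θ_0, giving M_B = 292.6 kN·m (hogging).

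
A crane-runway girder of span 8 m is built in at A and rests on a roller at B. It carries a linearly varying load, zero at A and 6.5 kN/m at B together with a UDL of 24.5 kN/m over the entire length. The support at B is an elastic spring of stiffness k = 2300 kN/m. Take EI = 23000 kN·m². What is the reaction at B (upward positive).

Take the reaction at B as the redundant and release it; the primary structure is a cantilever fixed at A.
Free-end deflection of the primary structure under the applied loading (downward +):
  triangular load, peak 6.5 at the free end: 11w₀L⁴/(120EI) = 2441/EI
  UDL 24.5: wL⁴/(8EI) = 12544/EI
  δ_0 = 14985/EI
Tip deflection under a unit load at B: L³/(3EI) = 170.7/EI.
With EI = 23000 kN·m²: δ_0 = 0.6515 m and δ_{BB} = 0.00742 m/kN.
Compatibility — the spring shortens by R_B/k under the reaction it provides: δ_0 − R_B·δ_{BB} = R_B/k. With 1/k = 0.000435 m/kN, R_B = δ_0 / (δ_{BB} + 1/k) = 0.6515 / (0.00742 + 0.000435) = 82.94 kN.

R_B = 82.94 kN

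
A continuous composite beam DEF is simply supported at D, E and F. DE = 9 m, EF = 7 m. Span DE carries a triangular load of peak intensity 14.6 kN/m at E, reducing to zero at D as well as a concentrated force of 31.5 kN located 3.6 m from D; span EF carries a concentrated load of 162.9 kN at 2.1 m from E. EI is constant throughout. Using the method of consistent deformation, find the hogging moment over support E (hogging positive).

Take M_E as the redundant. Released structure: two simple spans DE and EF with a hinge at E.
Rotations at E on the released spans (each span's end-slope, ×1/EI):
  span DE: triangular load, peak 14.6: w₀L³/(45EI) = 236.5/EI
  span DE: point load 31.5 at a = 3.6: Pab(L + a)/(6LEI) = 142.9/EI
  span EF: point load 162.9 at a = 2.1: Pab(L + b)/(6LEI) = 474.9/EI
  relative rotation θ_0 = (379.4 + 474.9)/EI = 854.3/EI
A unit hogging moment at E produces rotation L₁/(3EI) + L₂/(3EI) = 5.333/EI.
Compatibility: M_E·(L₁+L₂)/(3EI) = θ_0, giving M_E = 160.2 kN·m (hogging).

M_E = 160.2 kN·m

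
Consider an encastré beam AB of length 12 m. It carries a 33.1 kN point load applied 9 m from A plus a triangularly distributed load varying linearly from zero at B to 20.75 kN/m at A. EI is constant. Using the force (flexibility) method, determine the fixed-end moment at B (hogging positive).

M_B = 155.5 kN·m

Take the two fixed-end moments M_A, M_B as redundants; the released structure is the simple span AB.
Simple-span end rotations at A and B under the given loads:
  at A: point load 33.1 at a = 9: Pab(L + b)/(6LEI) = 186.2/EI
  at B: point load 33.1 at a = 9: Pab(L + a)/(6LEI) = 260.7/EI
  at A: triangular load, peak 20.75: w₀L³/(45EI) = 796.8/EI
  at B: triangular load, peak 20.75: 7w₀L³/(360EI) = 697.2/EI
  θ_A0 = 983/EI,  θ_B0 = 957.9/EI
Flexibility coefficients: a unit moment at one end gives L/(3EI) there and L/(6EI) at the far end, so f₁₁ = f₂₂ = 4/EI and f₁₂ = f₂₁ = 2/EI.
Compatibility — zero rotation at each built-in end:
  4 M_A + 2 M_B = 983
  2 M_A + 4 M_B = 957.9
Solving the pair gives M_A = 168 kN·m and M_B = 155.5 kN·m (hogging).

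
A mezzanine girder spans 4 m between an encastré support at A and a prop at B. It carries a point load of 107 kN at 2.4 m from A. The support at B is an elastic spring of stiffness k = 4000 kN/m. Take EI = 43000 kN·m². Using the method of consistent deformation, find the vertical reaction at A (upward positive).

R_A = 76.26 kN

Release the roller at B. Primary structure: cantilever fixed at A.
Deflection at B on the released cantilever, summing each load's contribution:
  point load 107 at a = 2.4: Pa²(3L − a)/(6EI) = 986.1/EI
Flexibility coefficient — unit upward force at B: δ_{BB} = L³/(3EI) = 21.33/EI.
With EI = 43000 kN·m²: δ_0 = 0.022933 m and δ_{BB} = 0.000496 m/kN.
Compatibility — the spring shortens by R_B/k under the reaction it provides: δ_0 − R_B·δ_{BB} = R_B/k. With 1/k = 0.00025 m/kN, R_B = δ_0 / (δ_{BB} + 1/k) = 0.022933 / (0.000496 + 0.00025) = 30.74 kN.
Vertical equilibrium: R_A = ΣP − R_B = 107 − 30.74 = 76.26 kN.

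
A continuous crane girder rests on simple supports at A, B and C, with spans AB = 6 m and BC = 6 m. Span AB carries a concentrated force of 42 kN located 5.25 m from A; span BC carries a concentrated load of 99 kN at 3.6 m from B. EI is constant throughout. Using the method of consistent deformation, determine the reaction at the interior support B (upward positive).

R_B = 97.29 kN

Insert a hinge at B; M_B is the redundant, and each span becomes simply supported.
End slopes at the hinge B, treating each span as simply supported:
  span AB: point load 42 at a = 5.25: Pab(L + a)/(6LEI) = 51.68/EI
  span BC: point load 99 at a = 3.6: Pab(L + b)/(6LEI) = 199.6/EI
  relative rotation θ_0 = (51.68 + 199.6)/EI = 251.3/EI
A unit hogging moment at B produces rotation L₁/(3EI) + L₂/(3EI) = 4/EI.
Slope continuity at B: θ_0 = M_B·4/EI, so M_B = 251.3/4 = 62.82 kN·m (hogging).
Span AB, ΣM about A with M_B applied at B: R_B^{AB}·6 = 220.5 + 62.82, so R_B^{AB} = 47.22 kN and R_A = 42 − 47.22 = -5.219 kN.
Span BC, ΣM about C: R_B^{BC}·6 = 237.6 + 62.82, so R_B^{BC} = 50.07 kN and R_C = 99 − 50.07 = 48.93 kN.
R_B = 47.22 + 50.07 = 97.29 kN.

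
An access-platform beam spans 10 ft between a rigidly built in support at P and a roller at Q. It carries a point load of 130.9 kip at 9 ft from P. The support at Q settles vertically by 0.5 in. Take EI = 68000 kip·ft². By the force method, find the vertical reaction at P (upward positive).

Release the roller at Q. Primary structure: cantilever fixed at P.
Free-end deflection of the primary structure under the applied loading (downward +):
  point load 130.9 at a = 9: Pa²(3L − a)/(6EI) = 37110/EI
Flexibility coefficient — unit upward force at Q: δ_{QQ} = L³/(3EI) = 333.3/EI.
With EI = 68000 kip·ft²: δ_0 = 0.54574 ft and δ_{QQ} = 0.004902 ft/kip.
Compatibility — the beam at Q must follow the support down by 0.04167 ft: δ_0 − R_Q·δ_{QQ} = 0.04167, so R_Q = (0.54574 − 0.04167)/0.004902 = 102.8 kip.
Vertical equilibrium: R_P = ΣP − R_Q = 130.9 − 102.8 = 28.07 kip.

R_P = 28.07 kip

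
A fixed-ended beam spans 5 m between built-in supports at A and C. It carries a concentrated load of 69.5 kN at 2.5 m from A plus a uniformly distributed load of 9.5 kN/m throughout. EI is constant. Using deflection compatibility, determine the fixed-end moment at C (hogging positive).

M_C = 63.23 kN·m

Release both end moments; the primary structure is a simply-supported span AC with redundants M_A and M_C.
Simple-span end rotations at A and C under the given loads:
  at A: point load 69.5 at a = 2.5: Pab(L + b)/(6LEI) = 108.6/EI
  at C: point load 69.5 at a = 2.5: Pab(L + a)/(6LEI) = 108.6/EI
  at A: UDL 9.5: wL³/(24EI) = 49.48/EI
  at C: UDL 9.5: wL³/(24EI) = 49.48/EI
  θ_A0 = 158.1/EI,  θ_C0 = 158.1/EI
Flexibility coefficients: a unit moment at one end gives L/(3EI) there and L/(6EI) at the far end, so f₁₁ = f₂₂ = 1.667/EI and f₁₂ = f₂₁ = 0.8333/EI.
Compatibility — zero rotation at each built-in end:
  1.667 M_A + 0.8333 M_C = 158.1
  0.8333 M_A + 1.667 M_C = 158.1
Solving the pair gives M_A = 63.23 kN·m and M_C = 63.23 kN·m (hogging).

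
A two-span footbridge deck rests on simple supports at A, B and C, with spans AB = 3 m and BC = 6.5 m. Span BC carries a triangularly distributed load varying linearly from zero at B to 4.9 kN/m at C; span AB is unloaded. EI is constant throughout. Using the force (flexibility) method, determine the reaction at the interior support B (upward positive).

Take M_B as the redundant. Released structure: two simple spans AB and BC with a hinge at B.
Discontinuity in slope at B on the released structure — sum the simple-span end rotations:
  span BC: triangular load, peak 4.9: 7w₀L³/(360EI) = 26.17/EI
  relative rotation θ_0 = (0 + 26.17)/EI = 26.17/EI
A unit hogging moment at B produces rotation L₁/(3EI) + L₂/(3EI) = 3.167/EI.
Slope continuity at B: θ_0 = M_B·3.167/EI, so M_B = 26.17/3.167 = 8.263 kN·m (hogging).
Span AB, ΣM about A with M_B applied at B: R_B^{AB}·3 = 0 + 8.263, so R_B^{AB} = 2.754 kN and R_A = 0 − 2.754 = -2.754 kN.
Span BC, ΣM about C: R_B^{BC}·6.5 = 34.5 + 8.263, so R_B^{BC} = 6.58 kN and R_C = 15.93 − 6.58 = 9.345 kN.
R_B = 2.754 + 6.58 = 9.334 kN.

R_B = 9.334 kN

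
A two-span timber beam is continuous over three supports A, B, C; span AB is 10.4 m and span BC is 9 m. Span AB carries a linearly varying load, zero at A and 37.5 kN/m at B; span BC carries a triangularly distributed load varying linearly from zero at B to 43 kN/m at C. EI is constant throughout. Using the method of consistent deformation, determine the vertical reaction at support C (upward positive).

Take M_B as the redundant. Released structure: two simple spans AB and BC with a hinge at B.
Rotations at B on the released spans (each span's end-slope, ×1/EI):
  span AB: triangular load, peak 37.5: w₀L³/(45EI) = 937.4/EI
  span BC: triangular load, peak 43: 7w₀L³/(360EI) = 609.5/EI
  relative rotation θ_0 = (937.4 + 609.5)/EI = 1547/EI
A unit hogging moment at B produces rotation L₁/(3EI) + L₂/(3EI) = 6.467/EI.
Slope continuity at B: θ_0 = M_B·6.467/EI, so M_B = 1547/6.467 = 239.2 kN·m (hogging).
Span BC, ΣM about C: R_B^{BC}·9 = 580.5 + 239.2, so R_B^{BC} = 91.08 kN and R_C = 193.5 − 91.08 = 102.4 kN.

R_C = 102.4 kN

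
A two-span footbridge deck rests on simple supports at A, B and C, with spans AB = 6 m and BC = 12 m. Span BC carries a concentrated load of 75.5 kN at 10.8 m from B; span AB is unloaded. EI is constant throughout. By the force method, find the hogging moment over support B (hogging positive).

M_B = 29.9 kN·m

Release continuity at B by inserting a hinge; the redundant is the internal moment M_B. The primary structure is two simply-supported spans AB and BC.
Discontinuity in slope at B on the released structure — sum the simple-span end rotations:
  span BC: point load 75.5 at a = 10.8: Pab(L + b)/(6LEI) = 179.4/EI
  relative rotation θ_0 = (0 + 179.4)/EI = 179.4/EI
A unit hogging moment at B produces rotation L₁/(3EI) + L₂/(3EI) = 6/EI.
Compatibility: M_B·(L₁+L₂)/(3EI) = θ_0, giving M_B = 29.9 kN·m (hogging).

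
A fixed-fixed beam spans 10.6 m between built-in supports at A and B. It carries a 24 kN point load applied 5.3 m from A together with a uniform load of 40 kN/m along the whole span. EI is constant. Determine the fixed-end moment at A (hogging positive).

M_A = 406.3 kN·m

Take the two fixed-end moments M_A, M_B as redundants; the released structure is the simple span AB.
Simple-span end rotations at A and B under the given loads:
  at A: point load 24 at a = 5.3: Pab(L + b)/(6LEI) = 168.5/EI
  at B: point load 24 at a = 5.3: Pab(L + a)/(6LEI) = 168.5/EI
  at A: UDL 40: wL³/(24EI) = 1985/EI
  at B: UDL 40: wL³/(24EI) = 1985/EI
  θ_A0 = 2154/EI,  θ_B0 = 2154/EI
Flexibility coefficients: a unit moment at one end gives L/(3EI) there and L/(6EI) at the far end, so f₁₁ = f₂₂ = 3.533/EI and f₁₂ = f₂₁ = 1.767/EI.
Compatibility — zero rotation at each built-in end:
  3.533 M_A + 1.767 M_B = 2154
  1.767 M_A + 3.533 M_B = 2154
Solving the pair gives M_A = 406.3 kN·m and M_B = 406.3 kN·m (hogging).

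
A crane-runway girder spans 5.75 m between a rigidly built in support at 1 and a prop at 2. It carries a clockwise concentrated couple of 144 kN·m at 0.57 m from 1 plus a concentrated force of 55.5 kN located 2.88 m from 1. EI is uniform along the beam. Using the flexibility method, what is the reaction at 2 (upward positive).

R_2 = 24.48 kN

Take the reaction at 2 as the redundant and release it; the primary structure is a cantilever fixed at 1.
Primary-structure tip deflection at 2 by superposition:
  clockwise couple 144 at a = 0.57: M₀a(2L − a)/(2EI) = 448.6/EI
  point load 55.5 at a = 2.88: Pa²(3L − a)/(6EI) = 1103/EI
  δ_0 = 1551/EI
Tip deflection under a unit load at 2: L³/(3EI) = 63.37/EI.
Compatibility at 2: δ_0 − R_2·δ_{22} = 0, so R_2 = 1551/63.37 = 24.48 kN.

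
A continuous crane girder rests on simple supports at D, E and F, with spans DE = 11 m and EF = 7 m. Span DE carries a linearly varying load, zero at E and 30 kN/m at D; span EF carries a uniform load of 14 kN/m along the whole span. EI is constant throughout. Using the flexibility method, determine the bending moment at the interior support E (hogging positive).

M_E = 162.8 kN·m

Insert a hinge at E; M_E is the redundant, and each span becomes simply supported.
End slopes at the hinge E, treating each span as simply supported:
  span DE: triangular load, peak 30: 7w₀L³/(360EI) = 776.4/EI
  span EF: UDL 14: wL³/(24EI) = 200.1/EI
  relative rotation θ_0 = (776.4 + 200.1)/EI = 976.5/EI
A unit hogging moment at E produces rotation L₁/(3EI) + L₂/(3EI) = 6/EI.
Slope continuity at E: θ_0 = M_E·6/EI, so M_E = 976.5/6 = 162.8 kN·m (hogging).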